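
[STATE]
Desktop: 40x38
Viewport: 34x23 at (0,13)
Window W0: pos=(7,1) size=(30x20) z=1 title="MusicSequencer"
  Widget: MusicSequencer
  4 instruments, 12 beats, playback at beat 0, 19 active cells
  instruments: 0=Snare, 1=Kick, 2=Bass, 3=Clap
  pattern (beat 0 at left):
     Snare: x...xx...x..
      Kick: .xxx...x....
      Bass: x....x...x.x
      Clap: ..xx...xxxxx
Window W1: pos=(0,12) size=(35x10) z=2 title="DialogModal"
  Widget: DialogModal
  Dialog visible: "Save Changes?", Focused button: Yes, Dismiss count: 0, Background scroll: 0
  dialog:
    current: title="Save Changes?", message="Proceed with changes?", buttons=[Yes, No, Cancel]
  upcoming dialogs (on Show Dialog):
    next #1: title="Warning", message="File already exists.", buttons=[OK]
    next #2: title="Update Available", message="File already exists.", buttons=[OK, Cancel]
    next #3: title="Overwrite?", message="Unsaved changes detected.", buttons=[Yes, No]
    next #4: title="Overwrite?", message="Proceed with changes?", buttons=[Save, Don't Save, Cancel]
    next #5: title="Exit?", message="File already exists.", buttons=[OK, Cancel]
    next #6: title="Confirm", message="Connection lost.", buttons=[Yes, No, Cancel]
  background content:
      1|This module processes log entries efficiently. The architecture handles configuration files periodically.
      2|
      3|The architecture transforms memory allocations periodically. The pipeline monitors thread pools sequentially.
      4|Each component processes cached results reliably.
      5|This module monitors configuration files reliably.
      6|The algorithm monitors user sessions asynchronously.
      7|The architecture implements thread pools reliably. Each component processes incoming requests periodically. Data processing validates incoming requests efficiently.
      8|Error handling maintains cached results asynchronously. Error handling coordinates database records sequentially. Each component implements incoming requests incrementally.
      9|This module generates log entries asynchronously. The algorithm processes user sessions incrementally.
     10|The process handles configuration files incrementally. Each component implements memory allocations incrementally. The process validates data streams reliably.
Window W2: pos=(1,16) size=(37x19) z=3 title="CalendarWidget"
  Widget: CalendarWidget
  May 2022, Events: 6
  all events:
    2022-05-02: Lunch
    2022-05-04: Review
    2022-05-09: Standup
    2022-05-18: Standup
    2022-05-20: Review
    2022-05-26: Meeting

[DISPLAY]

┃ DialogModal                     
┠─────────────────────────────────
┃This┌───────────────────────┐ries
┃┏━━━━━━━━━━━━━━━━━━━━━━━━━━━━━━━━
┃┃ CalendarWidget                 
┃┠────────────────────────────────
┃┃              May 2022          
┃┃Mo Tu We Th Fr Sa Su            
┗┃                   1            
 ┃ 2*  3  4*  5  6  7  8          
 ┃ 9* 10 11 12 13 14 15           
 ┃16 17 18* 19 20* 21 22          
 ┃23 24 25 26* 27 28 29           
 ┃30 31                           
 ┃                                
 ┃                                
 ┃                                
 ┃                                
 ┃                                
 ┃                                
 ┃                                
 ┗━━━━━━━━━━━━━━━━━━━━━━━━━━━━━━━━
                                  


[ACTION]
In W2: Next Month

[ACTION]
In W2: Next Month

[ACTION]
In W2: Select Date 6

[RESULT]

┃ DialogModal                     
┠─────────────────────────────────
┃This┌───────────────────────┐ries
┃┏━━━━━━━━━━━━━━━━━━━━━━━━━━━━━━━━
┃┃ CalendarWidget                 
┃┠────────────────────────────────
┃┃             July 2022          
┃┃Mo Tu We Th Fr Sa Su            
┗┃             1  2  3            
 ┃ 4  5 [ 6]  7  8  9 10          
 ┃11 12 13 14 15 16 17            
 ┃18 19 20 21 22 23 24            
 ┃25 26 27 28 29 30 31            
 ┃                                
 ┃                                
 ┃                                
 ┃                                
 ┃                                
 ┃                                
 ┃                                
 ┃                                
 ┗━━━━━━━━━━━━━━━━━━━━━━━━━━━━━━━━
                                  


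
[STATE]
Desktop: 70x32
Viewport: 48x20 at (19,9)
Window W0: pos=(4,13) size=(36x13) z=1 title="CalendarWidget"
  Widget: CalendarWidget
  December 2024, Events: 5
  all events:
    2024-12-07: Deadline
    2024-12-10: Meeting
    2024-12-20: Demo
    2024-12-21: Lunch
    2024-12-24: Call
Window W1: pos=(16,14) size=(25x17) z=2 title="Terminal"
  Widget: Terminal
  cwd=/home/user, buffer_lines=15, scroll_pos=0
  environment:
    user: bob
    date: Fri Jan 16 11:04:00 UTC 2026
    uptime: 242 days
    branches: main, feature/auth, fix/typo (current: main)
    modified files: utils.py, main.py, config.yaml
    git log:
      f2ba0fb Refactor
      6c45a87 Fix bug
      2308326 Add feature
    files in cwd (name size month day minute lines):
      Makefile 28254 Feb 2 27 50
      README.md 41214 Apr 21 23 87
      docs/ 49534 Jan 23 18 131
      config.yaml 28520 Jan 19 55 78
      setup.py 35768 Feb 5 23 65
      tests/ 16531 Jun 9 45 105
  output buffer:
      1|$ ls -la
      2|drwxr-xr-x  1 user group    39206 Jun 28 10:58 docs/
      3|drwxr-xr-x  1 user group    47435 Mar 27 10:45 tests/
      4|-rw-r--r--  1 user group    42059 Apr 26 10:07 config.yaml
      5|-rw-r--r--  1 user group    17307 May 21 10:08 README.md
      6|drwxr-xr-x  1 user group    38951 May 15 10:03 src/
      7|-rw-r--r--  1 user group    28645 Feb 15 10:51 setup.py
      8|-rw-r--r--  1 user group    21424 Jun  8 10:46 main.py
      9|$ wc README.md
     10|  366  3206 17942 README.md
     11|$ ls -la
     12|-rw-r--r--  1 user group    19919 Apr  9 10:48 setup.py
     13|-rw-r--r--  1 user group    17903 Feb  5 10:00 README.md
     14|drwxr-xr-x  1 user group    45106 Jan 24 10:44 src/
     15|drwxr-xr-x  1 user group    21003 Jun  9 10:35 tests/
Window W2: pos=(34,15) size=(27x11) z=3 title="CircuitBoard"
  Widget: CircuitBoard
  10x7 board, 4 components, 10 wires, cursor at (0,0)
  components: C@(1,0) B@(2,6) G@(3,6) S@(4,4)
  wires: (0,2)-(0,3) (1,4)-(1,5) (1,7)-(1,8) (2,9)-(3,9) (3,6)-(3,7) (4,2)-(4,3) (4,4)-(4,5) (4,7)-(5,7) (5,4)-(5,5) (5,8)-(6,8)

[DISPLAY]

                                                
                                                
                                                
                                                
━━━━━━━━━━━━━━━━━━━━┓                           
━━━━━━━━━━━━━━━━━━━━━┓                          
erminal        ┏━━━━━━━━━━━━━━━━━━━━━━━━━┓      
───────────────┃ CircuitBoard            ┃      
ls -la         ┠─────────────────────────┨      
wxr-xr-x  1 use┃   0 1 2 3 4 5 6 7 8 9   ┃      
wxr-xr-x  1 use┃0  [.]      · ─ ·        ┃      
w-r--r--  1 use┃                         ┃      
w-r--r--  1 use┃1   C               · ─ ·┃      
wxr-xr-x  1 use┃                         ┃      
w-r--r--  1 use┃2                        ┃      
w-r--r--  1 use┃                         ┃      
wc README.md   ┗━━━━━━━━━━━━━━━━━━━━━━━━━┛      
366  3206 17942 READM┃                          
ls -la               ┃                          
w-r--r--  1 user grou┃                          


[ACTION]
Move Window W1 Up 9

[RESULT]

wxr-xr-x  1 user grou┃                          
wxr-xr-x  1 user grou┃                          
w-r--r--  1 user grou┃                          
w-r--r--  1 user grou┃                          
wxr-xr-x  1 user grou┃                          
w-r--r--  1 user grou┃                          
w-r--r--  1 use┏━━━━━━━━━━━━━━━━━━━━━━━━━┓      
wc README.md   ┃ CircuitBoard            ┃      
366  3206 17942┠─────────────────────────┨      
ls -la         ┃   0 1 2 3 4 5 6 7 8 9   ┃      
w-r--r--  1 use┃0  [.]      · ─ ·        ┃      
w-r--r--  1 use┃                         ┃      
━━━━━━━━━━━━━━━┃1   C               · ─ ·┃      
7 28 29        ┃                         ┃      
               ┃2                        ┃      
               ┃                         ┃      
━━━━━━━━━━━━━━━┗━━━━━━━━━━━━━━━━━━━━━━━━━┛      
                                                
                                                
                                                


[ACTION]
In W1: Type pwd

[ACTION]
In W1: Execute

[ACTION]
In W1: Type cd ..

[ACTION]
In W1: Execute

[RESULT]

wc README.md         ┃                          
366  3206 17942 READM┃                          
ls -la               ┃                          
w-r--r--  1 user grou┃                          
w-r--r--  1 user grou┃                          
wxr-xr-x  1 user grou┃                          
wxr-xr-x  1 use┏━━━━━━━━━━━━━━━━━━━━━━━━━┓      
pwd            ┃ CircuitBoard            ┃      
ome/user       ┠─────────────────────────┨      
cd ..          ┃   0 1 2 3 4 5 6 7 8 9   ┃      
               ┃0  [.]      · ─ ·        ┃      
█              ┃                         ┃      
━━━━━━━━━━━━━━━┃1   C               · ─ ·┃      
7 28 29        ┃                         ┃      
               ┃2                        ┃      
               ┃                         ┃      
━━━━━━━━━━━━━━━┗━━━━━━━━━━━━━━━━━━━━━━━━━┛      
                                                
                                                
                                                


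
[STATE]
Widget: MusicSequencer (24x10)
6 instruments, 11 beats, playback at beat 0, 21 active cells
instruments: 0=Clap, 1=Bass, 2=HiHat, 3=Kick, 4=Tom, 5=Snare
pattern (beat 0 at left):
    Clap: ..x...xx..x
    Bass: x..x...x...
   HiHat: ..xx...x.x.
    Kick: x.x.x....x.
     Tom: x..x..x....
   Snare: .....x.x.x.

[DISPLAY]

      ▼1234567890       
  Clap··█···██··█       
  Bass█··█···█···       
 HiHat··██···█·█·       
  Kick█·█·█····█·       
   Tom█··█··█····       
 Snare·····█·█·█·       
                        
                        
                        


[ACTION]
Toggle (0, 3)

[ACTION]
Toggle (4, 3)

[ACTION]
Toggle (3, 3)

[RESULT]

      ▼1234567890       
  Clap··██··██··█       
  Bass█··█···█···       
 HiHat··██···█·█·       
  Kick█·███····█·       
   Tom█·····█····       
 Snare·····█·█·█·       
                        
                        
                        


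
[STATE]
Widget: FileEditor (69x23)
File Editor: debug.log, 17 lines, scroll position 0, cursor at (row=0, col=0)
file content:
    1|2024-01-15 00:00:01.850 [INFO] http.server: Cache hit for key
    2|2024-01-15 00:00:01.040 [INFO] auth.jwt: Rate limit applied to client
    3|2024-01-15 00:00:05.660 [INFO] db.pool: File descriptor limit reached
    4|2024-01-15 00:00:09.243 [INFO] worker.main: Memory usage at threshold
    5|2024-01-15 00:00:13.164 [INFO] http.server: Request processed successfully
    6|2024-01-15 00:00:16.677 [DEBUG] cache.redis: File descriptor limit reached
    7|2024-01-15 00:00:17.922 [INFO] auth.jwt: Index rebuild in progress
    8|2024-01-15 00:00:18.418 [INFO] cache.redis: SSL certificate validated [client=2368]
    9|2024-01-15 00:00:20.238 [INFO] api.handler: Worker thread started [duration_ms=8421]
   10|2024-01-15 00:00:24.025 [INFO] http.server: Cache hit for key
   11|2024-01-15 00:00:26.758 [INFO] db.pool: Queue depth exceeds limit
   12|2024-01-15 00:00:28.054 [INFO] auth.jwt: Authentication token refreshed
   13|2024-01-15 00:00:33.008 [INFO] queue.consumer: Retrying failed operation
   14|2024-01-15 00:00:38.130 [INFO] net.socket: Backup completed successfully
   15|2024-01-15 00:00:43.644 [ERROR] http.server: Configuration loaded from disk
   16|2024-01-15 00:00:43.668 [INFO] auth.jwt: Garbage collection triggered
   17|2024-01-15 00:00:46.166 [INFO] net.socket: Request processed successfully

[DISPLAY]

█024-01-15 00:00:01.850 [INFO] http.server: Cache hit for key       ▲
2024-01-15 00:00:01.040 [INFO] auth.jwt: Rate limit applied to clien█
2024-01-15 00:00:05.660 [INFO] db.pool: File descriptor limit reache░
2024-01-15 00:00:09.243 [INFO] worker.main: Memory usage at threshol░
2024-01-15 00:00:13.164 [INFO] http.server: Request processed succes░
2024-01-15 00:00:16.677 [DEBUG] cache.redis: File descriptor limit r░
2024-01-15 00:00:17.922 [INFO] auth.jwt: Index rebuild in progress  ░
2024-01-15 00:00:18.418 [INFO] cache.redis: SSL certificate validate░
2024-01-15 00:00:20.238 [INFO] api.handler: Worker thread started [d░
2024-01-15 00:00:24.025 [INFO] http.server: Cache hit for key       ░
2024-01-15 00:00:26.758 [INFO] db.pool: Queue depth exceeds limit   ░
2024-01-15 00:00:28.054 [INFO] auth.jwt: Authentication token refres░
2024-01-15 00:00:33.008 [INFO] queue.consumer: Retrying failed opera░
2024-01-15 00:00:38.130 [INFO] net.socket: Backup completed successf░
2024-01-15 00:00:43.644 [ERROR] http.server: Configuration loaded fr░
2024-01-15 00:00:43.668 [INFO] auth.jwt: Garbage collection triggere░
2024-01-15 00:00:46.166 [INFO] net.socket: Request processed success░
                                                                    ░
                                                                    ░
                                                                    ░
                                                                    ░
                                                                    ░
                                                                    ▼


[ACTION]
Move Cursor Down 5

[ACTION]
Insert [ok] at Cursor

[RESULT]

2024-01-15 00:00:01.850 [INFO] http.server: Cache hit for key       ▲
2024-01-15 00:00:01.040 [INFO] auth.jwt: Rate limit applied to clien█
2024-01-15 00:00:05.660 [INFO] db.pool: File descriptor limit reache░
2024-01-15 00:00:09.243 [INFO] worker.main: Memory usage at threshol░
2024-01-15 00:00:13.164 [INFO] http.server: Request processed succes░
ok█024-01-15 00:00:16.677 [DEBUG] cache.redis: File descriptor limit░
2024-01-15 00:00:17.922 [INFO] auth.jwt: Index rebuild in progress  ░
2024-01-15 00:00:18.418 [INFO] cache.redis: SSL certificate validate░
2024-01-15 00:00:20.238 [INFO] api.handler: Worker thread started [d░
2024-01-15 00:00:24.025 [INFO] http.server: Cache hit for key       ░
2024-01-15 00:00:26.758 [INFO] db.pool: Queue depth exceeds limit   ░
2024-01-15 00:00:28.054 [INFO] auth.jwt: Authentication token refres░
2024-01-15 00:00:33.008 [INFO] queue.consumer: Retrying failed opera░
2024-01-15 00:00:38.130 [INFO] net.socket: Backup completed successf░
2024-01-15 00:00:43.644 [ERROR] http.server: Configuration loaded fr░
2024-01-15 00:00:43.668 [INFO] auth.jwt: Garbage collection triggere░
2024-01-15 00:00:46.166 [INFO] net.socket: Request processed success░
                                                                    ░
                                                                    ░
                                                                    ░
                                                                    ░
                                                                    ░
                                                                    ▼


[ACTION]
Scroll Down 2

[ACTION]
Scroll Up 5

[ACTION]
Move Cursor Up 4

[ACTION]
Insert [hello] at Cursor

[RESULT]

2024-01-15 00:00:01.850 [INFO] http.server: Cache hit for key       ▲
20hello█4-01-15 00:00:01.040 [INFO] auth.jwt: Rate limit applied to █
2024-01-15 00:00:05.660 [INFO] db.pool: File descriptor limit reache░
2024-01-15 00:00:09.243 [INFO] worker.main: Memory usage at threshol░
2024-01-15 00:00:13.164 [INFO] http.server: Request processed succes░
ok2024-01-15 00:00:16.677 [DEBUG] cache.redis: File descriptor limit░
2024-01-15 00:00:17.922 [INFO] auth.jwt: Index rebuild in progress  ░
2024-01-15 00:00:18.418 [INFO] cache.redis: SSL certificate validate░
2024-01-15 00:00:20.238 [INFO] api.handler: Worker thread started [d░
2024-01-15 00:00:24.025 [INFO] http.server: Cache hit for key       ░
2024-01-15 00:00:26.758 [INFO] db.pool: Queue depth exceeds limit   ░
2024-01-15 00:00:28.054 [INFO] auth.jwt: Authentication token refres░
2024-01-15 00:00:33.008 [INFO] queue.consumer: Retrying failed opera░
2024-01-15 00:00:38.130 [INFO] net.socket: Backup completed successf░
2024-01-15 00:00:43.644 [ERROR] http.server: Configuration loaded fr░
2024-01-15 00:00:43.668 [INFO] auth.jwt: Garbage collection triggere░
2024-01-15 00:00:46.166 [INFO] net.socket: Request processed success░
                                                                    ░
                                                                    ░
                                                                    ░
                                                                    ░
                                                                    ░
                                                                    ▼


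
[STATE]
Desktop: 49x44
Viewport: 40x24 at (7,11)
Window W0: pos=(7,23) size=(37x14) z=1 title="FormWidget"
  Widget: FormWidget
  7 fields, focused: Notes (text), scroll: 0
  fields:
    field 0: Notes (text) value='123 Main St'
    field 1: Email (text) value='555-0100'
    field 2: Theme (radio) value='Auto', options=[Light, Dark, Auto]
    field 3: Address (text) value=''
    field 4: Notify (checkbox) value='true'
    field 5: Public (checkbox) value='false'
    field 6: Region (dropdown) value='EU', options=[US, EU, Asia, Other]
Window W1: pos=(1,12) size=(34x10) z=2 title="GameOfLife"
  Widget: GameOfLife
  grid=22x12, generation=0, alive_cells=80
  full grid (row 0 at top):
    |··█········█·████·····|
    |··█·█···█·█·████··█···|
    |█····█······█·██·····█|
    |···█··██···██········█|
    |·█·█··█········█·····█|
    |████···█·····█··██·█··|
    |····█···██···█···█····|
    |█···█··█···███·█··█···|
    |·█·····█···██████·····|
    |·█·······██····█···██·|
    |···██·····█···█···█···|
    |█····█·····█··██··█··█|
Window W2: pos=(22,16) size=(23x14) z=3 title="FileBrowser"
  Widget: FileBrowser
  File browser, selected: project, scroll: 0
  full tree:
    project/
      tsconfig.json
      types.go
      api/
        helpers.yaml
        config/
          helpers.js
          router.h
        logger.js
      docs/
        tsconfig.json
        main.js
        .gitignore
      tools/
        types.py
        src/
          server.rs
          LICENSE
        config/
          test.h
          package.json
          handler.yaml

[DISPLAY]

                                        
━━━━━━━━━━━━━━━━━━━━━━━━━━━┓            
OfLife                     ┃            
───────────────────────────┨            
0                          ┃            
·██···██·······┏━━━━━━━━━━━━━━━━━━━━━┓  
·█········█····┃ FileBrowser         ┃  
··█·····█··██·█┠─────────────────────┨  
···██···█···█··┃> [-] project/       ┃  
··█···███·█··█·┃    tsconfig.json    ┃  
━━━━━━━━━━━━━━━┃    types.go         ┃  
               ┃    [+] api/         ┃  
┏━━━━━━━━━━━━━━┃    [+] docs/        ┃  
┃ FormWidget   ┃    [+] tools/       ┃  
┠──────────────┃                     ┃  
┃> Notes:      ┃                     ┃  
┃  Email:      ┃                     ┃  
┃  Theme:      ┃                     ┃  
┃  Address:    ┗━━━━━━━━━━━━━━━━━━━━━┛  
┃  Notify:     [x]                  ┃   
┃  Public:     [ ]                  ┃   
┃  Region:     [EU                ▼]┃   
┃                                   ┃   
┃                                   ┃   


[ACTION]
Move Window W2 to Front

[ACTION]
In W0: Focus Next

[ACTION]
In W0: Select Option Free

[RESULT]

                                        
━━━━━━━━━━━━━━━━━━━━━━━━━━━┓            
OfLife                     ┃            
───────────────────────────┨            
0                          ┃            
·██···██·······┏━━━━━━━━━━━━━━━━━━━━━┓  
·█········█····┃ FileBrowser         ┃  
··█·····█··██·█┠─────────────────────┨  
···██···█···█··┃> [-] project/       ┃  
··█···███·█··█·┃    tsconfig.json    ┃  
━━━━━━━━━━━━━━━┃    types.go         ┃  
               ┃    [+] api/         ┃  
┏━━━━━━━━━━━━━━┃    [+] docs/        ┃  
┃ FormWidget   ┃    [+] tools/       ┃  
┠──────────────┃                     ┃  
┃  Notes:      ┃                     ┃  
┃> Email:      ┃                     ┃  
┃  Theme:      ┃                     ┃  
┃  Address:    ┗━━━━━━━━━━━━━━━━━━━━━┛  
┃  Notify:     [x]                  ┃   
┃  Public:     [ ]                  ┃   
┃  Region:     [EU                ▼]┃   
┃                                   ┃   
┃                                   ┃   


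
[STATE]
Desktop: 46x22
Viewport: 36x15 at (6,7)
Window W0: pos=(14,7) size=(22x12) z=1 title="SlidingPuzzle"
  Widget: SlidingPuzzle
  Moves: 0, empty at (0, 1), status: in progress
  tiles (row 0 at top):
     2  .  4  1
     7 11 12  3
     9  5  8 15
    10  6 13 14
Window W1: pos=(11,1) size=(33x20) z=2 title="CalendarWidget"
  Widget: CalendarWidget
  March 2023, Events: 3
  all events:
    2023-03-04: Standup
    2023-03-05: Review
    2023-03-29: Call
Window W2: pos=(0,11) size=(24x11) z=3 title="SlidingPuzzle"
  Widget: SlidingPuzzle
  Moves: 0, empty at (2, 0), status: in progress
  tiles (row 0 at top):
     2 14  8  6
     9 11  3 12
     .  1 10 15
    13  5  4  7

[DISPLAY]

     ┃ 6  7  8  9 10 11 12          
     ┃13 14 15 16 17 18 19          
     ┃20 21 22 23 24 25 26          
     ┃27 28 29* 30 31               
━━━━━━━━━━━━━━━━━┓                  
ingPuzzle        ┃                  
─────────────────┨                  
┬────┬────┬────┐ ┃                  
│ 14 │  8 │  6 │ ┃                  
┼────┼────┼────┤ ┃                  
│ 11 │  3 │ 12 │ ┃                  
┼────┼────┼────┤ ┃                  
│  1 │ 10 │ 15 │ ┃                  
┼────┼────┼────┤ ┃━━━━━━━━━━━━━━━━━━
━━━━━━━━━━━━━━━━━┛                  


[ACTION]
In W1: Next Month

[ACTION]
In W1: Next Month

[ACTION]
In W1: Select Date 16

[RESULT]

     ┃ 8  9 10 11 12 13 14          
     ┃15 [16] 17 18 19 20 21        
     ┃22 23 24 25 26 27 28          
     ┃29 30 31                      
━━━━━━━━━━━━━━━━━┓                  
ingPuzzle        ┃                  
─────────────────┨                  
┬────┬────┬────┐ ┃                  
│ 14 │  8 │  6 │ ┃                  
┼────┼────┼────┤ ┃                  
│ 11 │  3 │ 12 │ ┃                  
┼────┼────┼────┤ ┃                  
│  1 │ 10 │ 15 │ ┃                  
┼────┼────┼────┤ ┃━━━━━━━━━━━━━━━━━━
━━━━━━━━━━━━━━━━━┛                  


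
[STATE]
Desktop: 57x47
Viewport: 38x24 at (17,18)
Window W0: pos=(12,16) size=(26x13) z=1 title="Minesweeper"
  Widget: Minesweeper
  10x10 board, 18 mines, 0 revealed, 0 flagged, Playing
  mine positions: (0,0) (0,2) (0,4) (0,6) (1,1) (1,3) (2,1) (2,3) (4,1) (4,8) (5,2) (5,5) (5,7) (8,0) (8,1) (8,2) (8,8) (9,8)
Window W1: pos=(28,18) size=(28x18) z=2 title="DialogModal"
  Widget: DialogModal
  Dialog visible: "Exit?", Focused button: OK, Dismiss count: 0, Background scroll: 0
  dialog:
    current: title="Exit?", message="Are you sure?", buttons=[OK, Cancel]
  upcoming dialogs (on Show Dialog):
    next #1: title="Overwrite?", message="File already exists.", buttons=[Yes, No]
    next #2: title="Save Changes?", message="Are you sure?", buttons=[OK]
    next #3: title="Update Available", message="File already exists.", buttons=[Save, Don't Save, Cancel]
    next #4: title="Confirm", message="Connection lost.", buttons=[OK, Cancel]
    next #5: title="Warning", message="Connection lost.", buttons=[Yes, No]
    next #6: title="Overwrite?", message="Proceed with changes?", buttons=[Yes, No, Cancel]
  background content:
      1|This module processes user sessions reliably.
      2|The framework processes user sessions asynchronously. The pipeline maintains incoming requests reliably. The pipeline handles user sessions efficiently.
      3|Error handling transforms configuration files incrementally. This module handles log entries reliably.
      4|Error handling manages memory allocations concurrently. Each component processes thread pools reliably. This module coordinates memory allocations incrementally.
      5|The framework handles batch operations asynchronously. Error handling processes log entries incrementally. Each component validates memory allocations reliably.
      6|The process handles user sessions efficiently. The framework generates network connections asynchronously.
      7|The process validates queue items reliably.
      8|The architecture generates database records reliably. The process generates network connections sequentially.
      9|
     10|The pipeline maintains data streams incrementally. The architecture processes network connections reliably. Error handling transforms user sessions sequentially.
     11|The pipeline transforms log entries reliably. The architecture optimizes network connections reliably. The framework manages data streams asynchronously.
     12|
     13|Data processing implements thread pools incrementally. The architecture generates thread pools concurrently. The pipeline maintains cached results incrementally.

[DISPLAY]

───────────┏━━━━━━━━━━━━━━━━━━━━━━━━━━
■■■■■■     ┃ DialogModal              
■■■■■■     ┠──────────────────────────
■■■■■■     ┃This module processes user
■■■■■■     ┃The framework processes us
■■■■■■     ┃Error handling transforms 
■■■■■■     ┃Error handling manages mem
■■■■■■     ┃The ┌───────────────┐ batc
■■■■■■     ┃The │     Exit?     │ser s
■■■■■■     ┃The │ Are you sure? │ queu
━━━━━━━━━━━┃The │ [OK]  Cancel  │rates
           ┃    └───────────────┘     
           ┃The pipeline maintains dat
           ┃The pipeline transforms lo
           ┃                          
           ┃Data processing implements
           ┃                          
           ┗━━━━━━━━━━━━━━━━━━━━━━━━━━
                                      
                                      
                                      
                                      
                                      
                                      


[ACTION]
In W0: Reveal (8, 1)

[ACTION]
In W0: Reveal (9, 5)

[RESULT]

───────────┏━━━━━━━━━━━━━━━━━━━━━━━━━━
✹■✹■■■     ┃ DialogModal              
■■■■■■     ┠──────────────────────────
■■■■■■     ┃This module processes user
■■■■■■     ┃The framework processes us
■■■■✹■     ┃Error handling transforms 
■✹■✹■■     ┃Error handling manages mem
■■■■■■     ┃The ┌───────────────┐ batc
■■■■■■     ┃The │     Exit?     │ser s
■■■■✹■     ┃The │ Are you sure? │ queu
━━━━━━━━━━━┃The │ [OK]  Cancel  │rates
           ┃    └───────────────┘     
           ┃The pipeline maintains dat
           ┃The pipeline transforms lo
           ┃                          
           ┃Data processing implements
           ┃                          
           ┗━━━━━━━━━━━━━━━━━━━━━━━━━━
                                      
                                      
                                      
                                      
                                      
                                      


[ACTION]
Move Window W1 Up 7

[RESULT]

───────────┃The ┌───────────────┐ batc
✹■✹■■■     ┃The │     Exit?     │ser s
■■■■■■     ┃The │ Are you sure? │ queu
■■■■■■     ┃The │ [OK]  Cancel  │rates
■■■■■■     ┃    └───────────────┘     
■■■■✹■     ┃The pipeline maintains dat
■✹■✹■■     ┃The pipeline transforms lo
■■■■■■     ┃                          
■■■■■■     ┃Data processing implements
■■■■✹■     ┃                          
━━━━━━━━━━━┗━━━━━━━━━━━━━━━━━━━━━━━━━━
                                      
                                      
                                      
                                      
                                      
                                      
                                      
                                      
                                      
                                      
                                      
                                      
                                      


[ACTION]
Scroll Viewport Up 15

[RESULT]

                                      
                                      
                                      
                                      
                                      
                                      
                                      
                                      
           ┏━━━━━━━━━━━━━━━━━━━━━━━━━━
           ┃ DialogModal              
           ┠──────────────────────────
           ┃This module processes user
           ┃The framework processes us
━━━━━━━━━━━┃Error handling transforms 
esweeper   ┃Error handling manages mem
───────────┃The ┌───────────────┐ batc
✹■✹■■■     ┃The │     Exit?     │ser s
■■■■■■     ┃The │ Are you sure? │ queu
■■■■■■     ┃The │ [OK]  Cancel  │rates
■■■■■■     ┃    └───────────────┘     
■■■■✹■     ┃The pipeline maintains dat
■✹■✹■■     ┃The pipeline transforms lo
■■■■■■     ┃                          
■■■■■■     ┃Data processing implements


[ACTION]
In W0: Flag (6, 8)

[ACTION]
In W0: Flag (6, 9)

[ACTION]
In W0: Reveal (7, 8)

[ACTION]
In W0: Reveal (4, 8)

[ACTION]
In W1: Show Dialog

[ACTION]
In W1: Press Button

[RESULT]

                                      
                                      
                                      
                                      
                                      
                                      
                                      
                                      
           ┏━━━━━━━━━━━━━━━━━━━━━━━━━━
           ┃ DialogModal              
           ┠──────────────────────────
           ┃This module processes user
           ┃The framework processes us
━━━━━━━━━━━┃Error handling transforms 
esweeper   ┃Error handling manages mem
───────────┃The framework handles batc
✹■✹■■■     ┃The process handles user s
■■■■■■     ┃The process validates queu
■■■■■■     ┃The architecture generates
■■■■■■     ┃                          
■■■■✹■     ┃The pipeline maintains dat
■✹■✹■■     ┃The pipeline transforms lo
■■■■■■     ┃                          
■■■■■■     ┃Data processing implements


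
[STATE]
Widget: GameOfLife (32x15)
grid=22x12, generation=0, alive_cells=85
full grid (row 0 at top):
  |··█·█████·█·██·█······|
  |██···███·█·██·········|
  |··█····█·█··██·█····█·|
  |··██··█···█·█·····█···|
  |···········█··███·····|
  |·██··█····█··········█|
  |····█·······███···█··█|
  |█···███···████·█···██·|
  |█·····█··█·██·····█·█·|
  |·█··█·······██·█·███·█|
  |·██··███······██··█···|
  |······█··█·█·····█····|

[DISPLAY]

Gen: 0                          
··█·█████·█·██·█······          
██···███·█·██·········          
··█····█·█··██·█····█·          
··██··█···█·█·····█···          
···········█··███·····          
·██··█····█··········█          
····█·······███···█··█          
█···███···████·█···██·          
█·····█··█·██·····█·█·          
·█··█·······██·█·███·█          
·██··███······██··█···          
······█··█·█·····█····          
                                
                                


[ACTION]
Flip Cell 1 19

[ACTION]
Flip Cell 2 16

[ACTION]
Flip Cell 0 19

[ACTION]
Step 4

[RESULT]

Gen: 4                          
············█·········          
·········███·█········          
·········█·██·····█·█·          
···█····█·██·······█··          
··██·····██···········          
·██·······█···········          
·█····················          
██··█·██···██·······█·          
········██··█···█·█·██          
···█··█···█··█·███····          
···████·██·█·█·█·█····          
·······█·····█········          
                                
                                


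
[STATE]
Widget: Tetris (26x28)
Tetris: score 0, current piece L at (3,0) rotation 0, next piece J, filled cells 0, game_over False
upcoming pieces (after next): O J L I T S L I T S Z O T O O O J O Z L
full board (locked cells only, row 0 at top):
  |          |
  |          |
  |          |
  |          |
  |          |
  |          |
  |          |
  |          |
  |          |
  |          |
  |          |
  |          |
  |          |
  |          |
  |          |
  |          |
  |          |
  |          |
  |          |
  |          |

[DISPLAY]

     ▒    │Next:          
   ▒▒▒    │█              
          │███            
          │               
          │               
          │               
          │Score:         
          │0              
          │               
          │               
          │               
          │               
          │               
          │               
          │               
          │               
          │               
          │               
          │               
          │               
          │               
          │               
          │               
          │               
          │               
          │               
          │               
          │               


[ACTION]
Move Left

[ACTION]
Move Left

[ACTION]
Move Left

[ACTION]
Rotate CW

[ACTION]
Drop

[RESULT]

          │Next:          
▒         │█              
▒         │███            
▒▒        │               
          │               
          │               
          │Score:         
          │0              
          │               
          │               
          │               
          │               
          │               
          │               
          │               
          │               
          │               
          │               
          │               
          │               
          │               
          │               
          │               
          │               
          │               
          │               
          │               
          │               


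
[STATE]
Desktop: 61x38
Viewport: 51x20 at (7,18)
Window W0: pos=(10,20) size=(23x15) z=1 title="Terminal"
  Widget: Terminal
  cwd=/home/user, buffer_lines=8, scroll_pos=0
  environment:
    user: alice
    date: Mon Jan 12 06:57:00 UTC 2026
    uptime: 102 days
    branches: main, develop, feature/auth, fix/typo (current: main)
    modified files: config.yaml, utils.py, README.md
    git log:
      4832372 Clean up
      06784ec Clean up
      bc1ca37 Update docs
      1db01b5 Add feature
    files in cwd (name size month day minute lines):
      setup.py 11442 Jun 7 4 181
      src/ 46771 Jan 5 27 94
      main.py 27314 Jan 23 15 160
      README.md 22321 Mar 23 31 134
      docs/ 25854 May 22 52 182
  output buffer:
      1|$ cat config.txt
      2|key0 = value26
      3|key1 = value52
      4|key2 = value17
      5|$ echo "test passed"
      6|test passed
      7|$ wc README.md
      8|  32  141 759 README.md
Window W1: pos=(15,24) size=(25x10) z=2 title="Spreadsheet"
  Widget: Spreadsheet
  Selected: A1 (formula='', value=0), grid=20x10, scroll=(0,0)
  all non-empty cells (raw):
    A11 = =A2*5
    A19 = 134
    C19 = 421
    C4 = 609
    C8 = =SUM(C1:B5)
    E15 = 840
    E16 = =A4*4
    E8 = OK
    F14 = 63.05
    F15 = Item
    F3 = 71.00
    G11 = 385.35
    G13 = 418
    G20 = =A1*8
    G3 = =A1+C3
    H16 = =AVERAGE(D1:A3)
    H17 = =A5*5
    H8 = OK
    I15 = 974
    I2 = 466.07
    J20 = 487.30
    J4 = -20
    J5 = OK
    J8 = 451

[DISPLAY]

                                                   
                                                   
   ┏━━━━━━━━━━━━━━━━━━━━━┓                         
   ┃ Terminal            ┃                         
   ┠─────────────────────┨                         
   ┃$ cat config.txt     ┃                         
   ┃key0┏━━━━━━━━━━━━━━━━━━━━━━━┓                  
   ┃key1┃ Spreadsheet           ┃                  
   ┃key2┠───────────────────────┨                  
   ┃$ ec┃A1:                    ┃                  
   ┃test┃       A       B       ┃                  
   ┃$ wc┃-----------------------┃                  
   ┃  32┃  1      [0]       0   ┃                  
   ┃$ █ ┃  2        0       0   ┃                  
   ┃    ┃  3        0       0   ┃                  
   ┃    ┗━━━━━━━━━━━━━━━━━━━━━━━┛                  
   ┗━━━━━━━━━━━━━━━━━━━━━┛                         
                                                   
                                                   
                                                   


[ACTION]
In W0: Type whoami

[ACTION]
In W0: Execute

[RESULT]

                                                   
                                                   
   ┏━━━━━━━━━━━━━━━━━━━━━┓                         
   ┃ Terminal            ┃                         
   ┠─────────────────────┨                         
   ┃$ cat config.txt     ┃                         
   ┃key0┏━━━━━━━━━━━━━━━━━━━━━━━┓                  
   ┃key1┃ Spreadsheet           ┃                  
   ┃key2┠───────────────────────┨                  
   ┃$ ec┃A1:                    ┃                  
   ┃test┃       A       B       ┃                  
   ┃$ wc┃-----------------------┃                  
   ┃  32┃  1      [0]       0   ┃                  
   ┃$ wh┃  2        0       0   ┃                  
   ┃alic┃  3        0       0   ┃                  
   ┃$ █ ┗━━━━━━━━━━━━━━━━━━━━━━━┛                  
   ┗━━━━━━━━━━━━━━━━━━━━━┛                         
                                                   
                                                   
                                                   


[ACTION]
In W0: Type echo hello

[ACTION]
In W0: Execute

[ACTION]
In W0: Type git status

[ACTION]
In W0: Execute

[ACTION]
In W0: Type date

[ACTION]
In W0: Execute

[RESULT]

                                                   
                                                   
   ┏━━━━━━━━━━━━━━━━━━━━━┓                         
   ┃ Terminal            ┃                         
   ┠─────────────────────┨                         
   ┃hello                ┃                         
   ┃$ gi┏━━━━━━━━━━━━━━━━━━━━━━━┓                  
   ┃On b┃ Spreadsheet           ┃                  
   ┃Chan┠───────────────────────┨                  
   ┃    ┃A1:                    ┃                  
   ┃    ┃       A       B       ┃                  
   ┃    ┃-----------------------┃                  
   ┃    ┃  1      [0]       0   ┃                  
   ┃$ da┃  2        0       0   ┃                  
   ┃Mon ┃  3        0       0   ┃                  
   ┃$ █ ┗━━━━━━━━━━━━━━━━━━━━━━━┛                  
   ┗━━━━━━━━━━━━━━━━━━━━━┛                         
                                                   
                                                   
                                                   
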